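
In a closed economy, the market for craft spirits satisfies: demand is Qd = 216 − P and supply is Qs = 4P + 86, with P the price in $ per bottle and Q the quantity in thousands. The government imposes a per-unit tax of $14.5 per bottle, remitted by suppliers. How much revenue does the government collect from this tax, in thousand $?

Tax revenue = $2586.8 thousand.

Without the tax, 216 − P = 4P + 86 gives 5P = 130, so P* = $26 and Q* = 190.
With the tax collected from suppliers, supply shifts: Qs = 4(P − 14.5) + 86.
Solving gives Q = 178.4 with buyers paying $37.6 and suppliers receiving $23.1 (the $14.5 wedge).
Revenue = t · Q = 14.5 · 178.4 = $2586.8.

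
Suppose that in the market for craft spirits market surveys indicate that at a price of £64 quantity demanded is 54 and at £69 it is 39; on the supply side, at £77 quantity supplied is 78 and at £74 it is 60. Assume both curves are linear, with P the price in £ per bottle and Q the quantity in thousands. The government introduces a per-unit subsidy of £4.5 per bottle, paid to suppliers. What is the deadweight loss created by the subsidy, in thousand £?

Demand slope: (39 − 54)/(69 − 64) = -3, so Qd = 246 − 3P.
Supply slope: (60 − 78)/(74 − 77) = 6, so Qs = 6P − 384.
Without the subsidy, 246 − 3P = 6P − 384 gives 9P = 630, so P* = £70 and Q* = 36.
With a per-unit subsidy paid to suppliers, each receives P + 4.5 per unit sold, so supply becomes Qs = 6(P + 4.5) − 384.
Solving gives Q = 45 with consumers paying £67 and suppliers receiving £71.5 (the £4.5 wedge).
Quantity rises by |ΔQ| = |36 − 45| = 9.
DWL = ½ · t · |ΔQ| = ½ · 4.5 · 9 = £20.25.

Deadweight loss = £20.25 thousand.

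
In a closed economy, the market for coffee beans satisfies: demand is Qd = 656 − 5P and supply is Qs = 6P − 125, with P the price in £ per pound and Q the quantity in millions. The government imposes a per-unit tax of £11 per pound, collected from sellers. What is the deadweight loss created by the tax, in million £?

Without the tax, 656 − 5P = 6P − 125 gives 11P = 781, so P* = £71 and Q* = 301.
With the tax collected from sellers, supply shifts: Qs = 6(P − 11) − 125.
Solving gives Q = 271 with consumers paying £77 and sellers receiving £66 (the £11 wedge).
Quantity falls by |ΔQ| = |301 − 271| = 30.
DWL = ½ · t · |ΔQ| = ½ · 11 · 30 = £165.

Deadweight loss = £165 million.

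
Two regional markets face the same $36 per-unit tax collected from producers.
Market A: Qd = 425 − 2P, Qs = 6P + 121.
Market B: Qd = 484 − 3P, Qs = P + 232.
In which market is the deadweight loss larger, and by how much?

Market A: pre-tax P* = $38, Q* = 349; post-tax Q = 295; deadweight loss = $972.
Market B: pre-tax P* = $63, Q* = 295; post-tax Q = 268; deadweight loss = $486.
Difference: $972 vs $486 → market A is larger by $486.

Market A, by $486.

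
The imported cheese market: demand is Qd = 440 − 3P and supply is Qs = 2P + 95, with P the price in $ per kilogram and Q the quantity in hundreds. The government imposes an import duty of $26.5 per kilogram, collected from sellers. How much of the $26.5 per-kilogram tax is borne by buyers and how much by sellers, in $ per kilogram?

Buyers bear $10.6 per kilogram; sellers bear $15.9 per kilogram.

Without the tax, 440 − 3P = 2P + 95 gives 5P = 345, so P* = $69 and Q* = 233.
With the tax collected from sellers, supply shifts: Qs = 2(P − 26.5) + 95.
Solving gives Q = 201.2 with buyers paying $79.6 and sellers receiving $53.1 (the $26.5 wedge).
Burden on buyers: $10.6; on sellers: $15.9. (They sum to $26.5.)
The less price-elastic side of the market bears the larger share of a per-unit tax.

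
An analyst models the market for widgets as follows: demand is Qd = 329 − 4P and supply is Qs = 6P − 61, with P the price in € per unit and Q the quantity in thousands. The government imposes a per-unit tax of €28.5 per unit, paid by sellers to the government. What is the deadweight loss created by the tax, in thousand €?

Deadweight loss = €974.7 thousand.

Without the tax, 329 − 4P = 6P − 61 gives 10P = 390, so P* = €39 and Q* = 173.
With the tax collected from sellers, supply shifts: Qs = 6(P − 28.5) − 61.
Solving gives Q = 104.6 with buyers paying €56.1 and sellers receiving €27.6 (the €28.5 wedge).
Quantity falls by |ΔQ| = |173 − 104.6| = 68.4.
DWL = ½ · t · |ΔQ| = ½ · 28.5 · 68.4 = €974.7.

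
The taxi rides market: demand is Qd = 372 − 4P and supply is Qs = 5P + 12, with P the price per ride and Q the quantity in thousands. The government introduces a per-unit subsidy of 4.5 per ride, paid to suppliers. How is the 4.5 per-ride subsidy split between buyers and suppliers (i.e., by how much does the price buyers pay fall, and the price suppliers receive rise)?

Before the subsidy: set 372 − 4P = 5P + 12 → P* = 40, Q* = 212.
With a per-unit subsidy paid to suppliers, each receives P + 4.5 per unit sold, so supply becomes Qs = 5(P + 4.5) + 12.
New equilibrium: buyers pay 37.5, suppliers receive 42, Q = 222. (Wedge: Pb − Ps = −4.5.)
Gain to buyers: 2.5; to suppliers: 2. (They sum to 4.5.)

Buyers gain 2.5 per ride; suppliers gain 2 per ride.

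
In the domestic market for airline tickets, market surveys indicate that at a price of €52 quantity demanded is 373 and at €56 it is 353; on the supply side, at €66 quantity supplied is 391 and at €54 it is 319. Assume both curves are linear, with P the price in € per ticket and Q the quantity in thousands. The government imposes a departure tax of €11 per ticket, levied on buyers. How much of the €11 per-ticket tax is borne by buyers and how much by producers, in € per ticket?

Demand slope: (353 − 373)/(56 − 52) = -5, so Qd = 633 − 5P.
Supply slope: (319 − 391)/(54 − 66) = 6, so Qs = 6P − 5.
Before the tax: set 633 − 5P = 6P − 5 → P* = €58, Q* = 343.
With the tax collected from buyers, demand (in seller-price terms) shifts: Qd = 633 − 5(P + 11).
New equilibrium: buyers pay €64, producers receive €53, Q = 313. (Wedge: Pb − Ps = 11.)
Burden on buyers: €6; on producers: €5. (They sum to €11.)
The less price-elastic side of the market bears the larger share of a per-unit tax.

Buyers bear €6 per ticket; producers bear €5 per ticket.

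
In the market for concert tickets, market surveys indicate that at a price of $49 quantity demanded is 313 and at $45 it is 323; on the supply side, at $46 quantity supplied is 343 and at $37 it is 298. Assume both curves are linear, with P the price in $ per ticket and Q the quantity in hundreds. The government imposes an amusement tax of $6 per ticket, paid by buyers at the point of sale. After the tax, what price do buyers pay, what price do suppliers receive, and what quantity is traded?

Buyers pay $47; suppliers receive $41; quantity = 318.

Demand slope: (323 − 313)/(45 − 49) = -2.5, so Qd = 435.5 − 2.5P.
Supply slope: (298 − 343)/(37 − 46) = 5, so Qs = 5P + 113.
Without the tax, 435.5 − 2.5P = 5P + 113 gives 7.5P = 322.5, so P* = $43 and Q* = 328.
With the tax collected from buyers, demand (in seller-price terms) shifts: Qd = 435.5 − 2.5(P + 6).
Solving gives Q = 318 with buyers paying $47 and suppliers receiving $41 (the $6 wedge).
The less price-elastic side of the market bears the larger share of a per-unit tax.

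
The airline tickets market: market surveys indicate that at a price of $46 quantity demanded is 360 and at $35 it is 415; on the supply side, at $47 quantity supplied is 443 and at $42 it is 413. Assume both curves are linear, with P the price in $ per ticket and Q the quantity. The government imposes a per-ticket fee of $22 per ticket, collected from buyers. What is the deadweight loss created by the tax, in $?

Demand slope: (415 − 360)/(35 − 46) = -5, so Qd = 590 − 5P.
Supply slope: (413 − 443)/(42 − 47) = 6, so Qs = 6P + 161.
Without the tax, 590 − 5P = 6P + 161 gives 11P = 429, so P* = $39 and Q* = 395.
With the tax collected from buyers, demand (in seller-price terms) shifts: Qd = 590 − 5(P + 22).
New equilibrium: buyers pay $51, suppliers receive $29, Q = 335. (Wedge: Pb − Ps = 22.)
Quantity falls by |ΔQ| = |395 − 335| = 60.
DWL = ½ · t · |ΔQ| = ½ · 22 · 60 = $660.

Deadweight loss = $660.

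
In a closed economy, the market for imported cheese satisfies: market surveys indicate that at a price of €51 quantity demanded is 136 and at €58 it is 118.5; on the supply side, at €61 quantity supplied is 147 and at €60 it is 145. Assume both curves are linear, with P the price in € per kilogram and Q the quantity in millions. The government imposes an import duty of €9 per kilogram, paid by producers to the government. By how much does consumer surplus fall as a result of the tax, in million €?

Consumer surplus falls by €504 million.

Demand slope: (118.5 − 136)/(58 − 51) = -2.5, so Qd = 263.5 − 2.5P.
Supply slope: (145 − 147)/(60 − 61) = 2, so Qs = 2P + 25.
Without the tax, 263.5 − 2.5P = 2P + 25 gives 4.5P = 238.5, so P* = €53 and Q* = 131.
With the tax collected from producers, supply shifts: Qs = 2(P − 9) + 25.
New equilibrium: consumers pay €57, producers receive €48, Q = 121. (Wedge: Pb − Ps = 9.)
ΔCS is the trapezoid between Q = 121 and Q = 131 of height €4: ½ · (131 + 121) · 4 = €504.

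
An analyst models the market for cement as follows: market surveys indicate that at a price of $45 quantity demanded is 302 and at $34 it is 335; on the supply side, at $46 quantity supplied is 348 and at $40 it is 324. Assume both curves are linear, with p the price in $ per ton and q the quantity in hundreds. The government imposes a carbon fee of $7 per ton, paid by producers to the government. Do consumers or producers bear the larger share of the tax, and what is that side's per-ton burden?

Demand slope: (335 − 302)/(34 − 45) = -3, so qd = 437 − 3p.
Supply slope: (324 − 348)/(40 − 46) = 4, so qs = 4p + 164.
Without the tax, 437 − 3p = 4p + 164 gives 7p = 273, so p* = $39 and q* = 320.
With the tax collected from producers, supply shifts: qs = 4(p − 7) + 164.
Solving gives q = 308 with consumers paying $43 and producers receiving $36 (the $7 wedge).
Per-ton burden: consumers $4, producers $3.
Consumers take the larger share because demand is less price-elastic here (demand slope 3 vs supply slope 4).

Consumers bear the larger share: $4 per ton.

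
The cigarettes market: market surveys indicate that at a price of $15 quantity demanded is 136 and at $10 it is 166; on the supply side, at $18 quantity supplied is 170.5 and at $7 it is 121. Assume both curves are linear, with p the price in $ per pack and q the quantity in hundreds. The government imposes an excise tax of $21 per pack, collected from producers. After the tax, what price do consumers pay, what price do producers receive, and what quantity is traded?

Consumers pay $22; producers receive $1; quantity = 94.

Demand slope: (166 − 136)/(10 − 15) = -6, so qd = 226 − 6p.
Supply slope: (121 − 170.5)/(7 − 18) = 4.5, so qs = 4.5p + 89.5.
Without the tax, 226 − 6p = 4.5p + 89.5 gives 10.5p = 136.5, so p* = $13 and q* = 148.
With the tax collected from producers, supply shifts: qs = 4.5(p − 21) + 89.5.
New equilibrium: consumers pay $22, producers receive $1, q = 94. (Wedge: pb − ps = 21.)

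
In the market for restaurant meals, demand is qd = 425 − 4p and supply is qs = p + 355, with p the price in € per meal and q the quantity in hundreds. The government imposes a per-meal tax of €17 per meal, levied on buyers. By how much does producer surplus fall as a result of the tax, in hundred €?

Without the tax, 425 − 4p = p + 355 gives 5p = 70, so p* = €14 and q* = 369.
With the tax collected from buyers, demand (in seller-price terms) shifts: qd = 425 − 4(p + 17).
New equilibrium: buyers pay €17.4, sellers receive €0.4, q = 355.4. (Wedge: pb − ps = 17.)
ΔPS is the trapezoid between Q = 355.4 and Q = 369 of height €13.6: ½ · (369 + 355.4) · 13.6 = €4925.92.

Producer surplus falls by €4925.92 hundred.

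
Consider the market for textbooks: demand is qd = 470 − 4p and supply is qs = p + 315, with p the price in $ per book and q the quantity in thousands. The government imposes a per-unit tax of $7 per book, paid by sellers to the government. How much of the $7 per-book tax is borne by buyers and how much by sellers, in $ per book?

Without the tax, 470 − 4p = p + 315 gives 5p = 155, so p* = $31 and q* = 346.
With the tax collected from sellers, supply shifts: qs = (p − 7) + 315.
Solving gives q = 340.4 with buyers paying $32.4 and sellers receiving $25.4 (the $7 wedge).
Burden on buyers: $1.4; on sellers: $5.6. (They sum to $7.)
The less price-elastic side of the market bears the larger share of a per-unit tax.

Buyers bear $1.4 per book; sellers bear $5.6 per book.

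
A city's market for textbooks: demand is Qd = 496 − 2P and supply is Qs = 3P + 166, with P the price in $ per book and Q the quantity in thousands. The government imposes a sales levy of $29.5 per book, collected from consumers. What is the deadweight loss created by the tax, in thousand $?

Deadweight loss = $522.15 thousand.

Without the tax, 496 − 2P = 3P + 166 gives 5P = 330, so P* = $66 and Q* = 364.
With the tax collected from consumers, demand (in seller-price terms) shifts: Qd = 496 − 2(P + 29.5).
Solving gives Q = 328.6 with consumers paying $83.7 and sellers receiving $54.2 (the $29.5 wedge).
Quantity falls by |ΔQ| = |364 − 328.6| = 35.4.
DWL = ½ · t · |ΔQ| = ½ · 29.5 · 35.4 = $522.15.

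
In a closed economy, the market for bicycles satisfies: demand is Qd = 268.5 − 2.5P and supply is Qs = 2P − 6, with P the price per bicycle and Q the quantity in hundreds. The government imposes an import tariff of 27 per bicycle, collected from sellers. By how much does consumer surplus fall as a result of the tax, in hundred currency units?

Consumer surplus falls by 1212 hundred.

Before the tax: set 268.5 − 2.5P = 2P − 6 → P* = 61, Q* = 116.
With the tax collected from sellers, supply shifts: Qs = 2(P − 27) − 6.
Solving gives Q = 86 with buyers paying 73 and sellers receiving 46 (the 27 wedge).
ΔCS is the trapezoid between Q = 86 and Q = 116 of height 12: ½ · (116 + 86) · 12 = 1212.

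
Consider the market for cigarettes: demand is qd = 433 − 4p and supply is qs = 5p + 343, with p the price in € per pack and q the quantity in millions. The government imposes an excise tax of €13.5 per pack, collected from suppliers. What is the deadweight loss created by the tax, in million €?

Deadweight loss = €202.5 million.

Before the tax: set 433 − 4p = 5p + 343 → p* = €10, q* = 393.
With the tax collected from suppliers, supply shifts: qs = 5(p − 13.5) + 343.
Solving gives q = 363 with buyers paying €17.5 and suppliers receiving €4 (the €13.5 wedge).
Quantity falls by |ΔQ| = |393 − 363| = 30.
DWL = ½ · t · |ΔQ| = ½ · 13.5 · 30 = €202.5.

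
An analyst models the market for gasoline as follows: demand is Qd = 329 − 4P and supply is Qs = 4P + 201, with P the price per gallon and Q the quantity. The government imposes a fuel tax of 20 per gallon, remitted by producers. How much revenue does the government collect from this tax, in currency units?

Tax revenue = 4500.

Before the tax: set 329 − 4P = 4P + 201 → P* = 16, Q* = 265.
With the tax collected from producers, supply shifts: Qs = 4(P − 20) + 201.
Solving gives Q = 225 with buyers paying 26 and producers receiving 6 (the 20 wedge).
Revenue = t · Q = 20 · 225 = 4500.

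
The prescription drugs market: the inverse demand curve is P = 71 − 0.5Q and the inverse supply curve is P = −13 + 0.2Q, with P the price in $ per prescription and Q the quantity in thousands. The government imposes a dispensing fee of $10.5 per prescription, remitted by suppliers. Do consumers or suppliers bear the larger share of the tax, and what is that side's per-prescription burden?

Rewrite in direct form: Qd = 142 − 2P and Qs = 5P + 65.
Before the tax: set 142 − 2P = 5P + 65 → P* = $11, Q* = 120.
With the tax collected from suppliers, supply shifts: Qs = 5(P − 10.5) + 65.
New equilibrium: consumers pay $18.5, suppliers receive $8, Q = 105. (Wedge: Pb − Ps = 10.5.)
Per-prescription burden: consumers $7.5, suppliers $3.
Consumers take the larger share because demand is less price-elastic here (demand slope 2 vs supply slope 5).
The less price-elastic side of the market bears the larger share of a per-unit tax.

Consumers bear the larger share: $7.5 per prescription.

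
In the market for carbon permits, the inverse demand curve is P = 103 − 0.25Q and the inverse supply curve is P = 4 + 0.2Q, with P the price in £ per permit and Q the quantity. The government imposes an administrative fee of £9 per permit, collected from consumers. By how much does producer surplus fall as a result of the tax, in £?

Rewrite in direct form: Qd = 412 − 4P and Qs = 5P − 20.
Before the tax: set 412 − 4P = 5P − 20 → P* = £48, Q* = 220.
With the tax collected from consumers, demand (in seller-price terms) shifts: Qd = 412 − 4(P + 9).
New equilibrium: consumers pay £53, producers receive £44, Q = 200. (Wedge: Pb − Ps = 9.)
ΔPS is the trapezoid between Q = 200 and Q = 220 of height £4: ½ · (220 + 200) · 4 = £840.

Producer surplus falls by £840.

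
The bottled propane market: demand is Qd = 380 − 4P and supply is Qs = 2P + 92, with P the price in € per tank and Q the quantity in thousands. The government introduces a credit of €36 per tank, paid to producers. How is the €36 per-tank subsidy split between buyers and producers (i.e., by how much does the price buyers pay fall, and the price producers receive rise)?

Without the subsidy, 380 − 4P = 2P + 92 gives 6P = 288, so P* = €48 and Q* = 188.
With a per-unit subsidy paid to producers, each receives P + 36 per unit sold, so supply becomes Qs = 2(P + 36) + 92.
Solving gives Q = 236 with buyers paying €36 and producers receiving €72 (the €36 wedge).
Gain to buyers: €12; to producers: €24. (They sum to €36.)

Buyers gain €12 per tank; producers gain €24 per tank.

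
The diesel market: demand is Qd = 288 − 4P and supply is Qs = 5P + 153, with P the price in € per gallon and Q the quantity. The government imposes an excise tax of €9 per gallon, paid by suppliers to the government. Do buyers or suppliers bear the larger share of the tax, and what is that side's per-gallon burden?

Before the tax: set 288 − 4P = 5P + 153 → P* = €15, Q* = 228.
With the tax collected from suppliers, supply shifts: Qs = 5(P − 9) + 153.
Solving gives Q = 208 with buyers paying €20 and suppliers receiving €11 (the €9 wedge).
Per-gallon burden: buyers €5, suppliers €4.
Buyers take the larger share because demand is less price-elastic here (demand slope 4 vs supply slope 5).
The less price-elastic side of the market bears the larger share of a per-unit tax.

Buyers bear the larger share: €5 per gallon.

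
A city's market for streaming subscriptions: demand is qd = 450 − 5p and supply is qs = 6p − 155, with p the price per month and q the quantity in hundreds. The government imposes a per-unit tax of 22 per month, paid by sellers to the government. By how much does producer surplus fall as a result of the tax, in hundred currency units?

Before the tax: set 450 − 5p = 6p − 155 → p* = 55, q* = 175.
With the tax collected from sellers, supply shifts: qs = 6(p − 22) − 155.
New equilibrium: buyers pay 67, sellers receive 45, q = 115. (Wedge: pb − ps = 22.)
ΔPS is the trapezoid between Q = 115 and Q = 175 of height 10: ½ · (175 + 115) · 10 = 1450.

Producer surplus falls by 1450 hundred.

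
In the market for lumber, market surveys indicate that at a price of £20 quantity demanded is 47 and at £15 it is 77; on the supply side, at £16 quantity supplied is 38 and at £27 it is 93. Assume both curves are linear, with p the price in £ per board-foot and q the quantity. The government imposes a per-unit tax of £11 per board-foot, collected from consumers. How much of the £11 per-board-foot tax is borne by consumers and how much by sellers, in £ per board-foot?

Demand slope: (77 − 47)/(15 − 20) = -6, so qd = 167 − 6p.
Supply slope: (93 − 38)/(27 − 16) = 5, so qs = 5p − 42.
Before the tax: set 167 − 6p = 5p − 42 → p* = £19, q* = 53.
With the tax collected from consumers, demand (in seller-price terms) shifts: qd = 167 − 6(p + 11).
New equilibrium: consumers pay £24, sellers receive £13, q = 23. (Wedge: pb − ps = 11.)
Burden on consumers: £5; on sellers: £6. (They sum to £11.)
The less price-elastic side of the market bears the larger share of a per-unit tax.

Consumers bear £5 per board-foot; sellers bear £6 per board-foot.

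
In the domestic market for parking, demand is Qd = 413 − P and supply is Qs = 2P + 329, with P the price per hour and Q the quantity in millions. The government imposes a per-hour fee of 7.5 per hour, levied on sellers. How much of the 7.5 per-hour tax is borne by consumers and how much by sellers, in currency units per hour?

Consumers bear 5 per hour; sellers bear 2.5 per hour.

Before the tax: set 413 − P = 2P + 329 → P* = 28, Q* = 385.
With the tax collected from sellers, supply shifts: Qs = 2(P − 7.5) + 329.
Solving gives Q = 380 with consumers paying 33 and sellers receiving 25.5 (the 7.5 wedge).
Burden on consumers: 5; on sellers: 2.5. (They sum to 7.5.)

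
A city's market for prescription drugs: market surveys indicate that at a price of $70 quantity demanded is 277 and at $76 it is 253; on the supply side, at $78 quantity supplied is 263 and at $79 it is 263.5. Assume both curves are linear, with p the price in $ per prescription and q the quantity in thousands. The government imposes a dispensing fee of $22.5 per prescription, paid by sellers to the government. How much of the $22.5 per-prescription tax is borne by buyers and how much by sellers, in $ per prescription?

Buyers bear $2.5 per prescription; sellers bear $20 per prescription.

Demand slope: (253 − 277)/(76 − 70) = -4, so qd = 557 − 4p.
Supply slope: (263.5 − 263)/(79 − 78) = 0.5, so qs = 0.5p + 224.
Before the tax: set 557 − 4p = 0.5p + 224 → p* = $74, q* = 261.
With the tax collected from sellers, supply shifts: qs = 0.5(p − 22.5) + 224.
New equilibrium: buyers pay $76.5, sellers receive $54, q = 251. (Wedge: pb − ps = 22.5.)
Burden on buyers: $2.5; on sellers: $20. (They sum to $22.5.)
The less price-elastic side of the market bears the larger share of a per-unit tax.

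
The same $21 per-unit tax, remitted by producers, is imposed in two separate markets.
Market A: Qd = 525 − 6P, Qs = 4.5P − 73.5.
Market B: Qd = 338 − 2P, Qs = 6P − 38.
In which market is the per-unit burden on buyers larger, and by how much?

Market A: pre-tax P* = $57, Q* = 183; post-tax Q = 129; per-unit burden on buyers = $9.
Market B: pre-tax P* = $47, Q* = 244; post-tax Q = 212.5; per-unit burden on buyers = $15.75.
Difference: $9 vs $15.75 → market B is larger by $6.75.

Market B, by $6.75.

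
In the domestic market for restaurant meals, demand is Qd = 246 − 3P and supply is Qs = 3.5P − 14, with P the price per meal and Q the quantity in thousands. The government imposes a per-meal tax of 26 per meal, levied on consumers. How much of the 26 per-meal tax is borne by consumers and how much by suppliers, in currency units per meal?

Consumers bear 14 per meal; suppliers bear 12 per meal.

Without the tax, 246 − 3P = 3.5P − 14 gives 6.5P = 260, so P* = 40 and Q* = 126.
With the tax collected from consumers, demand (in seller-price terms) shifts: Qd = 246 − 3(P + 26).
Solving gives Q = 84 with consumers paying 54 and suppliers receiving 28 (the 26 wedge).
Burden on consumers: 14; on suppliers: 12. (They sum to 26.)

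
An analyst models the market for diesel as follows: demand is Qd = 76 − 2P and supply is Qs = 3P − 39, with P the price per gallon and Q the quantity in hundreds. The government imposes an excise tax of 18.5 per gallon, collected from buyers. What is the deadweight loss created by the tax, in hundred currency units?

Deadweight loss = 205.35 hundred.

Before the tax: set 76 − 2P = 3P − 39 → P* = 23, Q* = 30.
With the tax collected from buyers, demand (in seller-price terms) shifts: Qd = 76 − 2(P + 18.5).
New equilibrium: buyers pay 34.1, suppliers receive 15.6, Q = 7.8. (Wedge: Pb − Ps = 18.5.)
Quantity falls by |ΔQ| = |30 − 7.8| = 22.2.
DWL = ½ · t · |ΔQ| = ½ · 18.5 · 22.2 = 205.35.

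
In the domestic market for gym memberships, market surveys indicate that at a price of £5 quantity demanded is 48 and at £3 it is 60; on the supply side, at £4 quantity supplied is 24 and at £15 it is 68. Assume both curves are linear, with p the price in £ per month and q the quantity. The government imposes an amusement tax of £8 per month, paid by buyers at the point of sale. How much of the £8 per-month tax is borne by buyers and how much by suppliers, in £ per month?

Demand slope: (60 − 48)/(3 − 5) = -6, so qd = 78 − 6p.
Supply slope: (68 − 24)/(15 − 4) = 4, so qs = 4p + 8.
Without the tax, 78 − 6p = 4p + 8 gives 10p = 70, so p* = £7 and q* = 36.
With the tax collected from buyers, demand (in seller-price terms) shifts: qd = 78 − 6(p + 8).
Solving gives q = 16.8 with buyers paying £10.2 and suppliers receiving £2.2 (the £8 wedge).
Burden on buyers: £3.2; on suppliers: £4.8. (They sum to £8.)

Buyers bear £3.2 per month; suppliers bear £4.8 per month.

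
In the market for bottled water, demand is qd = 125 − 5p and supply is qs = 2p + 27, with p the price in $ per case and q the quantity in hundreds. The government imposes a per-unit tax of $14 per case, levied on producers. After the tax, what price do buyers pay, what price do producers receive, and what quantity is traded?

Without the tax, 125 − 5p = 2p + 27 gives 7p = 98, so p* = $14 and q* = 55.
With the tax collected from producers, supply shifts: qs = 2(p − 14) + 27.
New equilibrium: buyers pay $18, producers receive $4, q = 35. (Wedge: pb − ps = 14.)

Buyers pay $18; producers receive $4; quantity = 35.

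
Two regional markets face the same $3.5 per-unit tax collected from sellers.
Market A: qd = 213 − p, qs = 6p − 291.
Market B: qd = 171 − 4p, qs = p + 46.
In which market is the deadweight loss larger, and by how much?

Market A: pre-tax p* = $72, q* = 141; post-tax q = 138; deadweight loss = $5.25.
Market B: pre-tax p* = $25, q* = 71; post-tax q = 68.2; deadweight loss = $4.9.
Difference: $5.25 vs $4.9 → market A is larger by $0.35.

Market A, by $0.35.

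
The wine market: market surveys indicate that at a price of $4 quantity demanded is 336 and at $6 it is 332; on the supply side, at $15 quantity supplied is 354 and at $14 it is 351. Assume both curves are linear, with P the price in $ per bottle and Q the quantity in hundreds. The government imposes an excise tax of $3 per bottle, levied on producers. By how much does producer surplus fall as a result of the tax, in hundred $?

Producer surplus falls by $393.84 hundred.

Demand slope: (332 − 336)/(6 − 4) = -2, so Qd = 344 − 2P.
Supply slope: (351 − 354)/(14 − 15) = 3, so Qs = 3P + 309.
Without the tax, 344 − 2P = 3P + 309 gives 5P = 35, so P* = $7 and Q* = 330.
With the tax collected from producers, supply shifts: Qs = 3(P − 3) + 309.
Solving gives Q = 326.4 with consumers paying $8.8 and producers receiving $5.8 (the $3 wedge).
ΔPS is the trapezoid between Q = 326.4 and Q = 330 of height $1.2: ½ · (330 + 326.4) · 1.2 = $393.84.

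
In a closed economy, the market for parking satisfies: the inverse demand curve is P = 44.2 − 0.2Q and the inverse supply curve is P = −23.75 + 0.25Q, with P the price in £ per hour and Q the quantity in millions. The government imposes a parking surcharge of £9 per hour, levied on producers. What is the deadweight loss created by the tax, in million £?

Rewrite in direct form: Qd = 221 − 5P and Qs = 4P + 95.
Without the tax, 221 − 5P = 4P + 95 gives 9P = 126, so P* = £14 and Q* = 151.
With the tax collected from producers, supply shifts: Qs = 4(P − 9) + 95.
New equilibrium: buyers pay £18, producers receive £9, Q = 131. (Wedge: Pb − Ps = 9.)
Quantity falls by |ΔQ| = |151 − 131| = 20.
DWL = ½ · t · |ΔQ| = ½ · 9 · 20 = £90.

Deadweight loss = £90 million.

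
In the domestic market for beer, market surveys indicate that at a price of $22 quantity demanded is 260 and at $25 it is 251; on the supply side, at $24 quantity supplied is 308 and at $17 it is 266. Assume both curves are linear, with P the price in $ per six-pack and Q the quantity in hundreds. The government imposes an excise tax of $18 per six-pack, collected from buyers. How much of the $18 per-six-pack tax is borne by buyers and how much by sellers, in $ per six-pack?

Demand slope: (251 − 260)/(25 − 22) = -3, so Qd = 326 − 3P.
Supply slope: (266 − 308)/(17 − 24) = 6, so Qs = 6P + 164.
Without the tax, 326 − 3P = 6P + 164 gives 9P = 162, so P* = $18 and Q* = 272.
With the tax collected from buyers, demand (in seller-price terms) shifts: Qd = 326 − 3(P + 18).
New equilibrium: buyers pay $30, sellers receive $12, Q = 236. (Wedge: Pb − Ps = 18.)
Burden on buyers: $12; on sellers: $6. (They sum to $18.)

Buyers bear $12 per six-pack; sellers bear $6 per six-pack.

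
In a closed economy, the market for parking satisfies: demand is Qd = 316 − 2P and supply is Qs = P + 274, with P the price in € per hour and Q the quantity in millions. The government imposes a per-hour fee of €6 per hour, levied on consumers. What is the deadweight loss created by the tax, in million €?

Deadweight loss = €12 million.

Before the tax: set 316 − 2P = P + 274 → P* = €14, Q* = 288.
With the tax collected from consumers, demand (in seller-price terms) shifts: Qd = 316 − 2(P + 6).
Solving gives Q = 284 with consumers paying €16 and sellers receiving €10 (the €6 wedge).
Quantity falls by |ΔQ| = |288 − 284| = 4.
DWL = ½ · t · |ΔQ| = ½ · 6 · 4 = €12.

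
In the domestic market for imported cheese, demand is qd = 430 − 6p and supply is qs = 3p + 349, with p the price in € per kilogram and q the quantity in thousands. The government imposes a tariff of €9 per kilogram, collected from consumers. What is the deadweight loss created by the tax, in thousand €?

Deadweight loss = €81 thousand.

Before the tax: set 430 − 6p = 3p + 349 → p* = €9, q* = 376.
With the tax collected from consumers, demand (in seller-price terms) shifts: qd = 430 − 6(p + 9).
New equilibrium: consumers pay €12, sellers receive €3, q = 358. (Wedge: pb − ps = 9.)
Quantity falls by |ΔQ| = |376 − 358| = 18.
DWL = ½ · t · |ΔQ| = ½ · 9 · 18 = €81.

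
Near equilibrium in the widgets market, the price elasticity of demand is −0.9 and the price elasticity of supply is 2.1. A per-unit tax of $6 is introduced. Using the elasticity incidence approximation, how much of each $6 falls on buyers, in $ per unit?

Incidence ratio: buyers' share ≈ εs / (εs + |εd|) = 2.1 / (2.1 + 0.9) = 0.7.
So buyers bear ≈ 0.7 × $6 = $4.2; producers bear $1.8.

Buyers bear ≈ $4.2 per unit.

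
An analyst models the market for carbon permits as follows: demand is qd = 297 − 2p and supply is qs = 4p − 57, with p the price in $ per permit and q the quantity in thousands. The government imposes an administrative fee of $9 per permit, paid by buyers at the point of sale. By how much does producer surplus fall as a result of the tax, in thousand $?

Producer surplus falls by $519 thousand.

Before the tax: set 297 − 2p = 4p − 57 → p* = $59, q* = 179.
With the tax collected from buyers, demand (in seller-price terms) shifts: qd = 297 − 2(p + 9).
Solving gives q = 167 with buyers paying $65 and suppliers receiving $56 (the $9 wedge).
ΔPS is the trapezoid between Q = 167 and Q = 179 of height $3: ½ · (179 + 167) · 3 = $519.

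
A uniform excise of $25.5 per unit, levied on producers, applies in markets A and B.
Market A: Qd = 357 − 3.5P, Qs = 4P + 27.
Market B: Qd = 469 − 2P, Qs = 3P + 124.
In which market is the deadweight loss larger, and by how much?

Market A: pre-tax P* = $44, Q* = 203; post-tax Q = 155.4; deadweight loss = $606.9.
Market B: pre-tax P* = $69, Q* = 331; post-tax Q = 300.4; deadweight loss = $390.15.
Difference: $606.9 vs $390.15 → market A is larger by $216.75.

Market A, by $216.75.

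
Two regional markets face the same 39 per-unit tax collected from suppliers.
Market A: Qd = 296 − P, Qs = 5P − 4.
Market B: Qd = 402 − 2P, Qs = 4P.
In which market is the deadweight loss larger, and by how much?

Market B, by 380.25.

Market A: pre-tax P* = 50, Q* = 246; post-tax Q = 213.5; deadweight loss = 633.75.
Market B: pre-tax P* = 67, Q* = 268; post-tax Q = 216; deadweight loss = 1014.
Difference: 633.75 vs 1014 → market B is larger by 380.25.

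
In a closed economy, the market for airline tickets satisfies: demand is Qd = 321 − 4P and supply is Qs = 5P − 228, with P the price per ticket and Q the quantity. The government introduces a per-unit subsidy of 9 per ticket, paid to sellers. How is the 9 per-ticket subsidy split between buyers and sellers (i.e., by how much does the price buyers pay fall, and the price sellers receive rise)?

Buyers gain 5 per ticket; sellers gain 4 per ticket.

Before the subsidy: set 321 − 4P = 5P − 228 → P* = 61, Q* = 77.
With a per-unit subsidy paid to sellers, each receives P + 9 per unit sold, so supply becomes Qs = 5(P + 9) − 228.
Solving gives Q = 97 with buyers paying 56 and sellers receiving 65 (the 9 wedge).
Gain to buyers: 5; to sellers: 4. (They sum to 9.)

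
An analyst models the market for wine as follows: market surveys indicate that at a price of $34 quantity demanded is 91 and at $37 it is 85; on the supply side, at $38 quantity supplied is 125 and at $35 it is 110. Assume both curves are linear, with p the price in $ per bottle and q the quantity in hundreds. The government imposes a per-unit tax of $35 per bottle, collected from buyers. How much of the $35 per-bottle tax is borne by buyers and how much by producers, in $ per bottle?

Demand slope: (85 − 91)/(37 − 34) = -2, so qd = 159 − 2p.
Supply slope: (110 − 125)/(35 − 38) = 5, so qs = 5p − 65.
Before the tax: set 159 − 2p = 5p − 65 → p* = $32, q* = 95.
With the tax collected from buyers, demand (in seller-price terms) shifts: qd = 159 − 2(p + 35).
Solving gives q = 45 with buyers paying $57 and producers receiving $22 (the $35 wedge).
Burden on buyers: $25; on producers: $10. (They sum to $35.)

Buyers bear $25 per bottle; producers bear $10 per bottle.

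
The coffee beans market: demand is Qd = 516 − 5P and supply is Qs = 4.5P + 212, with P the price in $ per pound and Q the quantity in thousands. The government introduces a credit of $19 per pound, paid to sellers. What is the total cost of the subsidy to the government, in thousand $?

Government outlay = $7619 thousand.

Without the subsidy, 516 − 5P = 4.5P + 212 gives 9.5P = 304, so P* = $32 and Q* = 356.
With a per-unit subsidy paid to sellers, each receives P + 19 per unit sold, so supply becomes Qs = 4.5(P + 19) + 212.
New equilibrium: consumers pay $23, sellers receive $42, Q = 401. (Wedge: Pb − Ps = −19.)
Outlay = t · Q = 19 · 401 = $7619.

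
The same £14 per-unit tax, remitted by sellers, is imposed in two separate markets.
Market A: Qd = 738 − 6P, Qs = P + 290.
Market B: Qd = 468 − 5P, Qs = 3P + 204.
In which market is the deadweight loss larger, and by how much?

Market B, by £99.75.

Market A: pre-tax P* = £64, Q* = 354; post-tax Q = 342; deadweight loss = £84.
Market B: pre-tax P* = £33, Q* = 303; post-tax Q = 276.75; deadweight loss = £183.75.
Difference: £84 vs £183.75 → market B is larger by £99.75.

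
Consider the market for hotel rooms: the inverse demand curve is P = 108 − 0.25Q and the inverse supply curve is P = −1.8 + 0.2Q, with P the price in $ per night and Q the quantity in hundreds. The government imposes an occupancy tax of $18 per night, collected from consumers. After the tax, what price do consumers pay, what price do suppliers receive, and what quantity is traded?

Inverting to Q(P) form: Qd = 432 − 4P; Qs = 5P + 9.
Without the tax, 432 − 4P = 5P + 9 gives 9P = 423, so P* = $47 and Q* = 244.
With the tax collected from consumers, demand (in seller-price terms) shifts: Qd = 432 − 4(P + 18).
Solving gives Q = 204 with consumers paying $57 and suppliers receiving $39 (the $18 wedge).

Consumers pay $57; suppliers receive $39; quantity = 204.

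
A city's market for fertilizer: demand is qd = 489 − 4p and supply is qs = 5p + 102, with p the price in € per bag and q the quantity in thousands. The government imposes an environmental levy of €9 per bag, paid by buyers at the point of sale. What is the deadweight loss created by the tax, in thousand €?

Deadweight loss = €90 thousand.

Before the tax: set 489 − 4p = 5p + 102 → p* = €43, q* = 317.
With the tax collected from buyers, demand (in seller-price terms) shifts: qd = 489 − 4(p + 9).
Solving gives q = 297 with buyers paying €48 and suppliers receiving €39 (the €9 wedge).
Quantity falls by |ΔQ| = |317 − 297| = 20.
DWL = ½ · t · |ΔQ| = ½ · 9 · 20 = €90.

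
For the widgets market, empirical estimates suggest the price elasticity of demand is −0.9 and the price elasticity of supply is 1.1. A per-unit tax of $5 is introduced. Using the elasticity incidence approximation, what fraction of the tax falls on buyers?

Incidence ratio: buyers' share ≈ εs / (εs + |εd|) = 1.1 / (1.1 + 0.9) = 0.55.
Supply is the more elastic side, so buyers bear the larger share.

Buyers' share ≈ 0.55.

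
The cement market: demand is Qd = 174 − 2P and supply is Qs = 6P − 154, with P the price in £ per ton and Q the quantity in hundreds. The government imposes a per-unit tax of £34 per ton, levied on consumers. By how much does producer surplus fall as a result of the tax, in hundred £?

Producer surplus falls by £565.25 hundred.

Without the tax, 174 − 2P = 6P − 154 gives 8P = 328, so P* = £41 and Q* = 92.
With the tax collected from consumers, demand (in seller-price terms) shifts: Qd = 174 − 2(P + 34).
Solving gives Q = 41 with consumers paying £66.5 and sellers receiving £32.5 (the £34 wedge).
ΔPS is the trapezoid between Q = 41 and Q = 92 of height £8.5: ½ · (92 + 41) · 8.5 = £565.25.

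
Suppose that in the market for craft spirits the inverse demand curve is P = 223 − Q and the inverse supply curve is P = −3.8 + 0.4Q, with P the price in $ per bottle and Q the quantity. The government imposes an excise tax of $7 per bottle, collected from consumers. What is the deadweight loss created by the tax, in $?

Deadweight loss = $17.5.

Inverting to Q(P) form: Qd = 223 − P; Qs = 2.5P + 9.5.
Before the tax: set 223 − P = 2.5P + 9.5 → P* = $61, Q* = 162.
With the tax collected from consumers, demand (in seller-price terms) shifts: Qd = 223 − (P + 7).
Solving gives Q = 157 with consumers paying $66 and suppliers receiving $59 (the $7 wedge).
Quantity falls by |ΔQ| = |162 − 157| = 5.
DWL = ½ · t · |ΔQ| = ½ · 7 · 5 = $17.5.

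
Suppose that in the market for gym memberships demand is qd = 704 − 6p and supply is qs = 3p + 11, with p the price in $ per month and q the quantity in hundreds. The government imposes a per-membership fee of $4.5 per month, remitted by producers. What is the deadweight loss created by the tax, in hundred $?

Before the tax: set 704 − 6p = 3p + 11 → p* = $77, q* = 242.
With the tax collected from producers, supply shifts: qs = 3(p − 4.5) + 11.
Solving gives q = 233 with buyers paying $78.5 and producers receiving $74 (the $4.5 wedge).
Quantity falls by |ΔQ| = |242 − 233| = 9.
DWL = ½ · t · |ΔQ| = ½ · 4.5 · 9 = $20.25.

Deadweight loss = $20.25 hundred.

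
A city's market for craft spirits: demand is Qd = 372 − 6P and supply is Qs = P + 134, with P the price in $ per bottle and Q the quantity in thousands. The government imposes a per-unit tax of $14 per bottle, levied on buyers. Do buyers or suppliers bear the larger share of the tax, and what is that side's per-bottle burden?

Without the tax, 372 − 6P = P + 134 gives 7P = 238, so P* = $34 and Q* = 168.
With the tax collected from buyers, demand (in seller-price terms) shifts: Qd = 372 − 6(P + 14).
New equilibrium: buyers pay $36, suppliers receive $22, Q = 156. (Wedge: Pb − Ps = 14.)
Per-bottle burden: buyers $2, suppliers $12.
Suppliers take the larger share because supply is less price-elastic here (demand slope 6 vs supply slope 1).
The less price-elastic side of the market bears the larger share of a per-unit tax.

Suppliers bear the larger share: $12 per bottle.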